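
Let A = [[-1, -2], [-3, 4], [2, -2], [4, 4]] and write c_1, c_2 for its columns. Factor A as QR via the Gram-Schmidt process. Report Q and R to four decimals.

Q = [[-0.1826, -0.3062], [-0.5477, 0.6652], [0.3651, -0.3379], [0.7303, 0.5913]], R = [[5.4772, 0.3651], [0.0000, 6.3140]]

c_1 = (-1, -3, 2, 4); ‖c_1‖ = 5.4772, so e_1 = (-0.1826, -0.5477, 0.3651, 0.7303).
e_1·c_2 = (-0.1826)·(-2) + (-0.5477)·4 + 0.3651·(-2) + 0.7303·4 = 0.3651.
u_2 = c_2 − 0.3651·e_1 = (-1.9333, 4.2000, -2.1333, 3.7333).
‖u_2‖ = 6.3140, so e_2 = (-0.3062, 0.6652, -0.3379, 0.5913).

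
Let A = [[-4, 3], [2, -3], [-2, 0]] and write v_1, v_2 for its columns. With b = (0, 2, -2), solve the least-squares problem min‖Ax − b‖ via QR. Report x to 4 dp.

x = (0.3333, 0.0000)

v_1 = (-4, 2, -2); ‖v_1‖ = 4.8990, so e_1 = (-0.8165, 0.4082, -0.4082).
e_1·v_2 = (-0.8165)·3 + 0.4082·(-3) + (-0.4082)·0 = -3.6742.
u_2 = v_2 + 3.6742·e_1 = (0.0000, -1.5000, -1.5000).
‖u_2‖ = 2.1213, so e_2 = (0.0000, -0.7071, -0.7071).
Qᵀb = (1.6330, 0.0000).
Back-substitute: x_2 = 0.0000/2.1213 = 0.0000.
x_1 = (1.6330 + 3.6742·0.0000)/4.8990 = 0.3333.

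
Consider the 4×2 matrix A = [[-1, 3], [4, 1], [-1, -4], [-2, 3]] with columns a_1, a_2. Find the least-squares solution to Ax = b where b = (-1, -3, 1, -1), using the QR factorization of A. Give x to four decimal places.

x = (-0.4720, -0.3849)

e_1 = a_1/‖a_1‖ = (-1, 4, -1, -2)/4.6904 = (-0.2132, 0.8528, -0.2132, -0.4264).
r_{12} = e_1·a_2 = -0.2132.
u_2 = a_2 + 0.2132·e_1 = (2.9545, 1.1818, -4.0455, 2.9091).
‖u_2‖ = 5.9122, so e_2 = (0.4997, 0.1999, -0.6843, 0.4920).
Qᵀb = (-2.1320, -2.2757).
Back-substitute: x_2 = -2.2757/5.9122 = -0.3849.
x_1 = (-2.1320 + 0.2132·(-0.3849))/4.6904 = -0.4720.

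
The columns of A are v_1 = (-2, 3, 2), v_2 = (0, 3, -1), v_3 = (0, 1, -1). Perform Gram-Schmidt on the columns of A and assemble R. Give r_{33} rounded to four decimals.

e_1 = v_1/‖v_1‖ = (-2, 3, 2)/4.1231 = (-0.4851, 0.7276, 0.4851).
r_{12} = e_1·v_2 = 1.6977.
u_2 = v_2 − 1.6977·e_1 = (0.8235, 1.7647, -1.8235).
‖u_2‖ = 2.6679, so e_2 = (0.3087, 0.6615, -0.6835).
r_{13} = e_1·v_3 = 0.2425; r_{23} = e_2·v_3 = 1.3450.
u_3 = v_3 − 0.2425·e_1 − 1.3450·e_2 = (-0.2975, -0.0661, -0.1983).
r_{33} = ‖u_3‖ = 0.3636.

r_{33} = 0.3636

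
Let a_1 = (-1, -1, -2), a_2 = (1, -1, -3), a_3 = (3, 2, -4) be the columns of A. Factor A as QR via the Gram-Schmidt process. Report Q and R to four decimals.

Q = [[-0.4082, 0.8944, -0.1826], [-0.4082, 0.0000, 0.9129], [-0.8165, -0.4472, -0.3651]], R = [[2.4495, 2.4495, 1.2247], [0.0000, 2.2361, 4.4721], [0.0000, 0.0000, 2.7386]]

a_1 = (-1, -1, -2); ‖a_1‖ = 2.4495, so q_1 = (-0.4082, -0.4082, -0.8165).
q_1·a_2 = (-0.4082)·1 + (-0.4082)·(-1) + (-0.8165)·(-3) = 2.4495.
u_2 = a_2 − 2.4495·q_1 = (2.0000, 0.0000, -1.0000).
‖u_2‖ = 2.2361, so q_2 = (0.8944, 0.0000, -0.4472).
q_1·a_3 = (-0.4082)·3 + (-0.4082)·2 + (-0.8165)·(-4) = 1.2247; q_2·a_3 = 0.8944·3 + 0.0000·2 + (-0.4472)·(-4) = 4.4721.
u_3 = a_3 − 1.2247·q_1 − 4.4721·q_2 = (-0.5000, 2.5000, -1.0000).
‖u_3‖ = 2.7386, so q_3 = (-0.1826, 0.9129, -0.3651).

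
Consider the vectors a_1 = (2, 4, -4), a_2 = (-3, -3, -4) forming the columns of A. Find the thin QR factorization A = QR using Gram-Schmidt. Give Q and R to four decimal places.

Q = [[0.3333, -0.4963], [0.6667, -0.4772], [-0.6667, -0.7253]], R = [[6.0000, -0.3333], [0.0000, 5.8214]]

a_1 = (2, 4, -4); ‖a_1‖ = 6.0000, so e_1 = (0.3333, 0.6667, -0.6667).
e_1·a_2 = 0.3333·(-3) + 0.6667·(-3) + (-0.6667)·(-4) = -0.3333.
u_2 = a_2 + 0.3333·e_1 = (-2.8889, -2.7778, -4.2222).
‖u_2‖ = 5.8214, so e_2 = (-0.4963, -0.4772, -0.7253).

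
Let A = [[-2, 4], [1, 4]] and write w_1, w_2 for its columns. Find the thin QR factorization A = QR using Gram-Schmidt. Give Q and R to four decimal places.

e_1 = w_1/‖w_1‖ = (-2, 1)/2.2361 = (-0.8944, 0.4472).
r_{12} = e_1·w_2 = -1.7889.
u_2 = w_2 + 1.7889·e_1 = (2.4000, 4.8000).
‖u_2‖ = 5.3666, so e_2 = (0.4472, 0.8944).

Q = [[-0.8944, 0.4472], [0.4472, 0.8944]], R = [[2.2361, -1.7889], [0.0000, 5.3666]]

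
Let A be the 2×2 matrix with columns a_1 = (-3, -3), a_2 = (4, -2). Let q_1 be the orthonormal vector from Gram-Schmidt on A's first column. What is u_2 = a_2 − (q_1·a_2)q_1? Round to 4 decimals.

a_1 = (-3, -3); ‖a_1‖ = 4.2426, so q_1 = (-0.7071, -0.7071).
q_1·a_2 = (-0.7071)·4 + (-0.7071)·(-2) = -1.4142.
u_2 = a_2 + 1.4142·q_1 = (3.0000, -3.0000).

u_2 = (3.0000, -3.0000)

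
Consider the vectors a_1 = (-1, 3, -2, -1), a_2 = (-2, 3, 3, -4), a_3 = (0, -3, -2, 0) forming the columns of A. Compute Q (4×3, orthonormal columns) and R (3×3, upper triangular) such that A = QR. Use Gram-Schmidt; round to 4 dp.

e_1 = a_1/‖a_1‖ = (-1, 3, -2, -1)/3.8730 = (-0.2582, 0.7746, -0.5164, -0.2582).
r_{12} = e_1·a_2 = 2.3238.
u_2 = a_2 − 2.3238·e_1 = (-1.4000, 1.2000, 4.2000, -3.4000).
‖u_2‖ = 5.7096, so e_2 = (-0.2452, 0.2102, 0.7356, -0.5955).
r_{13} = e_1·a_3 = -1.2910; r_{23} = e_2·a_3 = -2.1017.
u_3 = a_3 + 1.2910·e_1 + 2.1017·e_2 = (-0.8487, -1.5583, -1.1207, -1.5849).
‖u_3‖ = 2.6299, so e_3 = (-0.3227, -0.5925, -0.4261, -0.6026).

Q = [[-0.2582, -0.2452, -0.3227], [0.7746, 0.2102, -0.5925], [-0.5164, 0.7356, -0.4261], [-0.2582, -0.5955, -0.6026]], R = [[3.8730, 2.3238, -1.2910], [0.0000, 5.7096, -2.1017], [0.0000, 0.0000, 2.6299]]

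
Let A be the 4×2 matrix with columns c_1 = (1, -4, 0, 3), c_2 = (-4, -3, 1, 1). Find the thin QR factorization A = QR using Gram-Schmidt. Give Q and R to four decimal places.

c_1 = (1, -4, 0, 3); ‖c_1‖ = 5.0990, so q_1 = (0.1961, -0.7845, 0.0000, 0.5883).
q_1·c_2 = 0.1961·(-4) + (-0.7845)·(-3) + 0.0000·1 + 0.5883·1 = 2.1573.
u_2 = c_2 − 2.1573·q_1 = (-4.4231, -1.3077, 1.0000, -0.2692).
‖u_2‖ = 4.7272, so q_2 = (-0.9357, -0.2766, 0.2115, -0.0570).

Q = [[0.1961, -0.9357], [-0.7845, -0.2766], [0.0000, 0.2115], [0.5883, -0.0570]], R = [[5.0990, 2.1573], [0.0000, 4.7272]]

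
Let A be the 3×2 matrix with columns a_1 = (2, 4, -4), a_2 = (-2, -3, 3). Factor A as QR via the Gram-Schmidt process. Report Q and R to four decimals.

a_1 = (2, 4, -4); ‖a_1‖ = 6.0000, so q_1 = (0.3333, 0.6667, -0.6667).
q_1·a_2 = 0.3333·(-2) + 0.6667·(-3) + (-0.6667)·3 = -4.6667.
u_2 = a_2 + 4.6667·q_1 = (-0.4444, 0.1111, -0.1111).
‖u_2‖ = 0.4714, so q_2 = (-0.9428, 0.2357, -0.2357).

Q = [[0.3333, -0.9428], [0.6667, 0.2357], [-0.6667, -0.2357]], R = [[6.0000, -4.6667], [0.0000, 0.4714]]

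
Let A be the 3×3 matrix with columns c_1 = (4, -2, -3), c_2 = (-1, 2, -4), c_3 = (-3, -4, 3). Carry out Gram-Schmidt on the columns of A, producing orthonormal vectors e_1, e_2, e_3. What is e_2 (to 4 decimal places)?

e_1 = c_1/‖c_1‖ = (4, -2, -3)/5.3852 = (0.7428, -0.3714, -0.5571).
r_{12} = e_1·c_2 = 0.7428.
u_2 = c_2 − 0.7428·e_1 = (-1.5517, 2.2759, -3.5862).
‖u_2‖ = 4.5220, so e_2 = (-0.3432, 0.5033, -0.7931).

e_2 = (-0.3432, 0.5033, -0.7931)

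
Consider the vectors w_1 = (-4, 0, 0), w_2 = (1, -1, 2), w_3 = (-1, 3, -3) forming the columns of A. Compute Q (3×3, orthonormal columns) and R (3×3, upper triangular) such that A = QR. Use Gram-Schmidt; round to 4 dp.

Q = [[-1.0000, 0.0000, 0.0000], [0.0000, -0.4472, 0.8944], [0.0000, 0.8944, 0.4472]], R = [[4.0000, -1.0000, 1.0000], [0.0000, 2.2361, -4.0249], [0.0000, 0.0000, 1.3416]]

w_1 = (-4, 0, 0); ‖w_1‖ = 4.0000, so e_1 = (-1.0000, 0.0000, 0.0000).
e_1·w_2 = (-1.0000)·1 + 0.0000·(-1) + 0.0000·2 = -1.0000.
u_2 = w_2 + 1.0000·e_1 = (0.0000, -1.0000, 2.0000).
‖u_2‖ = 2.2361, so e_2 = (0.0000, -0.4472, 0.8944).
e_1·w_3 = (-1.0000)·(-1) + 0.0000·3 + 0.0000·(-3) = 1.0000; e_2·w_3 = 0.0000·(-1) + (-0.4472)·3 + 0.8944·(-3) = -4.0249.
u_3 = w_3 − 1.0000·e_1 + 4.0249·e_2 = (0.0000, 1.2000, 0.6000).
‖u_3‖ = 1.3416, so e_3 = (0.0000, 0.8944, 0.4472).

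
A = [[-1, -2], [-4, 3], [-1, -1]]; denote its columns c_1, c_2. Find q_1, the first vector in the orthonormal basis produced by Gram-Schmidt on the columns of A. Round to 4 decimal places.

q_1 = (-0.2357, -0.9428, -0.2357)

q_1 = c_1/‖c_1‖ = (-1, -4, -1)/4.2426 = (-0.2357, -0.9428, -0.2357).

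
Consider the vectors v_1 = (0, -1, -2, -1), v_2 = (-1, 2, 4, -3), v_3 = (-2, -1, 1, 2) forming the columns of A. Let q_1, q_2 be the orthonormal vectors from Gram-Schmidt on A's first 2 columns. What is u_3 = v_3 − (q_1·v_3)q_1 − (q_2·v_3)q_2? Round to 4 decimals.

u_3 = (-2.2519, -1.2901, 0.4198, 0.4504)

v_1 = (0, -1, -2, -1); ‖v_1‖ = 2.4495, so q_1 = (0.0000, -0.4082, -0.8165, -0.4082).
q_1·v_2 = 0.0000·(-1) + (-0.4082)·2 + (-0.8165)·4 + (-0.4082)·(-3) = -2.8577.
u_2 = v_2 + 2.8577·q_1 = (-1.0000, 0.8333, 1.6667, -4.1667).
‖u_2‖ = 4.6726, so q_2 = (-0.2140, 0.1783, 0.3567, -0.8917).
q_1·v_3 = 0.0000·(-2) + (-0.4082)·(-1) + (-0.8165)·1 + (-0.4082)·2 = -1.2247; q_2·v_3 = (-0.2140)·(-2) + 0.1783·(-1) + 0.3567·1 + (-0.8917)·2 = -1.1771.
u_3 = v_3 + 1.2247·q_1 + 1.1771·q_2 = (-2.2519, -1.2901, 0.4198, 0.4504).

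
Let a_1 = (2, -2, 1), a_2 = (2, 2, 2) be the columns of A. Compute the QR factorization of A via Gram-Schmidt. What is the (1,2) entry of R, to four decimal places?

a_1 = (2, -2, 1); ‖a_1‖ = 3.0000, so q_1 = (0.6667, -0.6667, 0.3333).
r_{12} = q_1·a_2 = 0.6667.

r_{12} = 0.6667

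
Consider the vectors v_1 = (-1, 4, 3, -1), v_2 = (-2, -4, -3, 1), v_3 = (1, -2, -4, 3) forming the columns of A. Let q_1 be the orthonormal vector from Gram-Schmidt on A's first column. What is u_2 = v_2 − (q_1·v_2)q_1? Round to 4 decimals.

u_2 = (-2.8889, -0.4444, -0.3333, 0.1111)

v_1 = (-1, 4, 3, -1); ‖v_1‖ = 5.1962, so q_1 = (-0.1925, 0.7698, 0.5774, -0.1925).
q_1·v_2 = (-0.1925)·(-2) + 0.7698·(-4) + 0.5774·(-3) + (-0.1925)·1 = -4.6188.
u_2 = v_2 + 4.6188·q_1 = (-2.8889, -0.4444, -0.3333, 0.1111).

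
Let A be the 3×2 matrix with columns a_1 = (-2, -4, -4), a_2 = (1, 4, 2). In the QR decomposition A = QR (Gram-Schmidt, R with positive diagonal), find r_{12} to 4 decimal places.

e_1 = a_1/‖a_1‖ = (-2, -4, -4)/6.0000 = (-0.3333, -0.6667, -0.6667).
r_{12} = e_1·a_2 = -4.3333.

r_{12} = -4.3333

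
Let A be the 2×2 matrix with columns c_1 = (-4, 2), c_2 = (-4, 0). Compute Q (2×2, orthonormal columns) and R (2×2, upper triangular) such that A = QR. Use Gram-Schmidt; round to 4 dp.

Q = [[-0.8944, -0.4472], [0.4472, -0.8944]], R = [[4.4721, 3.5777], [0.0000, 1.7889]]

c_1 = (-4, 2); ‖c_1‖ = 4.4721, so q_1 = (-0.8944, 0.4472).
q_1·c_2 = (-0.8944)·(-4) + 0.4472·0 = 3.5777.
u_2 = c_2 − 3.5777·q_1 = (-0.8000, -1.6000).
‖u_2‖ = 1.7889, so q_2 = (-0.4472, -0.8944).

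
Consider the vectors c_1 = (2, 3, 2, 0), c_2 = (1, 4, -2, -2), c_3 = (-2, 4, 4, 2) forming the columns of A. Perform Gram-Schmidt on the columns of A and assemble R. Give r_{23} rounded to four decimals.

r_{23} = -1.6951

c_1 = (2, 3, 2, 0); ‖c_1‖ = 4.1231, so e_1 = (0.4851, 0.7276, 0.4851, 0.0000).
e_1·c_2 = 0.4851·1 + 0.7276·4 + 0.4851·(-2) + 0.0000·(-2) = 2.4254.
u_2 = c_2 − 2.4254·e_1 = (-0.1765, 2.2353, -3.1765, -2.0000).
‖u_2‖ = 4.3724, so e_2 = (-0.0404, 0.5112, -0.7265, -0.4574).
r_{23} = e_2·c_3 = -1.6951.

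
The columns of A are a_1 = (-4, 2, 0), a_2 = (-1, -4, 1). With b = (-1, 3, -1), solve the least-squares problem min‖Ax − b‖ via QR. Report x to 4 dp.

x = (0.3837, -0.5814)

e_1 = a_1/‖a_1‖ = (-4, 2, 0)/4.4721 = (-0.8944, 0.4472, 0.0000).
r_{12} = e_1·a_2 = -0.8944.
u_2 = a_2 + 0.8944·e_1 = (-1.8000, -3.6000, 1.0000).
‖u_2‖ = 4.1473, so e_2 = (-0.4340, -0.8680, 0.2411).
Qᵀb = (2.2361, -2.4112).
Back-substitute: x_2 = -2.4112/4.1473 = -0.5814.
x_1 = (2.2361 + 0.8944·(-0.5814))/4.4721 = 0.3837.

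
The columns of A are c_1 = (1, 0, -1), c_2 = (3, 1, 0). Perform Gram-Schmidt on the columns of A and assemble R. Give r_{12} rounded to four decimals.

r_{12} = 2.1213

c_1 = (1, 0, -1); ‖c_1‖ = 1.4142, so e_1 = (0.7071, 0.0000, -0.7071).
r_{12} = e_1·c_2 = 2.1213.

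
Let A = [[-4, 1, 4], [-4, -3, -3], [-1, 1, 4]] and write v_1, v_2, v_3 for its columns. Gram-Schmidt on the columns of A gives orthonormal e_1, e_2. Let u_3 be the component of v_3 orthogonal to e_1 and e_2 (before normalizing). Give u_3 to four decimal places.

u_3 = (-0.6019, 0.2580, 1.3758)

v_1 = (-4, -4, -1); ‖v_1‖ = 5.7446, so e_1 = (-0.6963, -0.6963, -0.1741).
e_1·v_2 = (-0.6963)·1 + (-0.6963)·(-3) + (-0.1741)·1 = 1.2185.
u_2 = v_2 − 1.2185·e_1 = (1.8485, -2.1515, 1.2121).
‖u_2‖ = 3.0847, so e_2 = (0.5992, -0.6975, 0.3930).
e_1·v_3 = (-0.6963)·4 + (-0.6963)·(-3) + (-0.1741)·4 = -1.3926; e_2·v_3 = 0.5992·4 + (-0.6975)·(-3) + 0.3930·4 = 6.0613.
u_3 = v_3 + 1.3926·e_1 − 6.0613·e_2 = (-0.6019, 0.2580, 1.3758).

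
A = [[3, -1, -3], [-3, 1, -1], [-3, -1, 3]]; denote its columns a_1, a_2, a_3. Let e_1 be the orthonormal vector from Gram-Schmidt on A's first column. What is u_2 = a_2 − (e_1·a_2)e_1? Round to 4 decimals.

a_1 = (3, -3, -3); ‖a_1‖ = 5.1962, so e_1 = (0.5774, -0.5774, -0.5774).
e_1·a_2 = 0.5774·(-1) + (-0.5774)·1 + (-0.5774)·(-1) = -0.5774.
u_2 = a_2 + 0.5774·e_1 = (-0.6667, 0.6667, -1.3333).

u_2 = (-0.6667, 0.6667, -1.3333)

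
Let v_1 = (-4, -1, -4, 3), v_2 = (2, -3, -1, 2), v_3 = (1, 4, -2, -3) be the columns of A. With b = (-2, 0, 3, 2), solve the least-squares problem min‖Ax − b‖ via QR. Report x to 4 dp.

x = (-0.0391, -0.8287, -0.8651)

e_1 = v_1/‖v_1‖ = (-4, -1, -4, 3)/6.4807 = (-0.6172, -0.1543, -0.6172, 0.4629).
r_{12} = e_1·v_2 = 0.7715.
u_2 = v_2 − 0.7715·e_1 = (2.4762, -2.8810, -0.5238, 1.6429).
‖u_2‖ = 4.1719, so e_2 = (0.5935, -0.6906, -0.1256, 0.3938).
r_{13} = e_1·v_3 = -1.3887; r_{23} = e_2·v_3 = -3.0990.
u_3 = v_3 + 1.3887·e_1 + 3.0990·e_2 = (1.9822, 1.6457, -3.2462, -1.1368).
‖u_3‖ = 4.2974, so e_3 = (0.4613, 0.3829, -0.7554, -0.2645).
Qᵀb = (0.3086, -0.7762, -3.7177).
Back-substitute: x_3 = -3.7177/4.2974 = -0.8651.
x_2 = (-0.7762 + 3.0990·(-0.8651))/4.1719 = -0.8287.
x_1 = (0.3086 − 0.7715·(-0.8287) + 1.3887·(-0.8651))/6.4807 = -0.0391.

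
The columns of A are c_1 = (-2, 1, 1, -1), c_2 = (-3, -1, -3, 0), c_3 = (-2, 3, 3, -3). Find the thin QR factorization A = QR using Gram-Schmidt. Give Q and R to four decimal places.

e_1 = c_1/‖c_1‖ = (-2, 1, 1, -1)/2.6458 = (-0.7559, 0.3780, 0.3780, -0.3780).
r_{12} = e_1·c_2 = 0.7559.
u_2 = c_2 − 0.7559·e_1 = (-2.4286, -1.2857, -3.2857, 0.2857).
‖u_2‖ = 4.2929, so e_2 = (-0.5657, -0.2995, -0.7654, 0.0666).
r_{13} = e_1·c_3 = 4.9135; r_{23} = e_2·c_3 = -2.2629.
u_3 = c_3 − 4.9135·e_1 + 2.2629·e_2 = (0.4341, 0.4651, -0.5891, -0.9922).
‖u_3‖ = 1.3177, so e_3 = (0.3294, 0.3530, -0.4471, -0.7530).

Q = [[-0.7559, -0.5657, 0.3294], [0.3780, -0.2995, 0.3530], [0.3780, -0.7654, -0.4471], [-0.3780, 0.0666, -0.7530]], R = [[2.6458, 0.7559, 4.9135], [0.0000, 4.2929, -2.2629], [0.0000, 0.0000, 1.3177]]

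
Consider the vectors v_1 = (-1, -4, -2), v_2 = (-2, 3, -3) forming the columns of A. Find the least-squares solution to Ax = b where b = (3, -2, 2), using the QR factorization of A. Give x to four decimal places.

v_1 = (-1, -4, -2); ‖v_1‖ = 4.5826, so e_1 = (-0.2182, -0.8729, -0.4364).
e_1·v_2 = (-0.2182)·(-2) + (-0.8729)·3 + (-0.4364)·(-3) = -0.8729.
u_2 = v_2 + 0.8729·e_1 = (-2.1905, 2.2381, -3.3810).
‖u_2‖ = 4.6085, so e_2 = (-0.4753, 0.4856, -0.7336).
Qᵀb = (0.2182, -3.8645).
Back-substitute: x_2 = -3.8645/4.6085 = -0.8386.
x_1 = (0.2182 + 0.8729·(-0.8386))/4.5826 = -0.1121.

x = (-0.1121, -0.8386)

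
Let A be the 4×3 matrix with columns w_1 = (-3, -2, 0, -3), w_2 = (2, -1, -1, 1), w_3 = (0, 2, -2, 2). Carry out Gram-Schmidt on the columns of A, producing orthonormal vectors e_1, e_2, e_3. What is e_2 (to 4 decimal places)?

w_1 = (-3, -2, 0, -3); ‖w_1‖ = 4.6904, so e_1 = (-0.6396, -0.4264, 0.0000, -0.6396).
e_1·w_2 = (-0.6396)·2 + (-0.4264)·(-1) + 0.0000·(-1) + (-0.6396)·1 = -1.4924.
u_2 = w_2 + 1.4924·e_1 = (1.0455, -1.6364, -1.0000, 0.0455).
‖u_2‖ = 2.1847, so e_2 = (0.4785, -0.7490, -0.4577, 0.0208).

e_2 = (0.4785, -0.7490, -0.4577, 0.0208)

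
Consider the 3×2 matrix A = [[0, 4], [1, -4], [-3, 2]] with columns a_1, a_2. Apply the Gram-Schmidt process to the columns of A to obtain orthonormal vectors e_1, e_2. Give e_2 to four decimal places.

a_1 = (0, 1, -3); ‖a_1‖ = 3.1623, so e_1 = (0.0000, 0.3162, -0.9487).
e_1·a_2 = 0.0000·4 + 0.3162·(-4) + (-0.9487)·2 = -3.1623.
u_2 = a_2 + 3.1623·e_1 = (4.0000, -3.0000, -1.0000).
‖u_2‖ = 5.0990, so e_2 = (0.7845, -0.5883, -0.1961).

e_2 = (0.7845, -0.5883, -0.1961)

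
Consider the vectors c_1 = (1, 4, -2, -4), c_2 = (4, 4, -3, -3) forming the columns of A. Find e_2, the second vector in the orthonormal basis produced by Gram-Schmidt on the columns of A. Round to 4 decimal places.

c_1 = (1, 4, -2, -4); ‖c_1‖ = 6.0828, so e_1 = (0.1644, 0.6576, -0.3288, -0.6576).
e_1·c_2 = 0.1644·4 + 0.6576·4 + (-0.3288)·(-3) + (-0.6576)·(-3) = 6.2472.
u_2 = c_2 − 6.2472·e_1 = (2.9730, -0.1081, -0.9459, 1.1081).
‖u_2‖ = 3.3125, so e_2 = (0.8975, -0.0326, -0.2856, 0.3345).

e_2 = (0.8975, -0.0326, -0.2856, 0.3345)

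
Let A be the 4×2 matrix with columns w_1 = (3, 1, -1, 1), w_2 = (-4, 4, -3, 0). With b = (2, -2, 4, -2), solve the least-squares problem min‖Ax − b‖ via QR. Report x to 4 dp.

q_1 = w_1/‖w_1‖ = (3, 1, -1, 1)/3.4641 = (0.8660, 0.2887, -0.2887, 0.2887).
r_{12} = q_1·w_2 = -1.4434.
u_2 = w_2 + 1.4434·q_1 = (-2.7500, 4.4167, -3.4167, 0.4167).
‖u_2‖ = 6.2383, so q_2 = (-0.4408, 0.7080, -0.5477, 0.0668).
Qᵀb = (-0.5774, -4.6220).
Back-substitute: x_2 = -4.6220/6.2383 = -0.7409.
x_1 = (-0.5774 + 1.4434·(-0.7409))/3.4641 = -0.4754.

x = (-0.4754, -0.7409)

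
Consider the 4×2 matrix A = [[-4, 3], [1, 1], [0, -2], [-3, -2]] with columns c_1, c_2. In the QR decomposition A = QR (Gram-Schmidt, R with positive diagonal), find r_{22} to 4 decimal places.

c_1 = (-4, 1, 0, -3); ‖c_1‖ = 5.0990, so e_1 = (-0.7845, 0.1961, 0.0000, -0.5883).
e_1·c_2 = (-0.7845)·3 + 0.1961·1 + 0.0000·(-2) + (-0.5883)·(-2) = -0.9806.
u_2 = c_2 + 0.9806·e_1 = (2.2308, 1.1923, -2.0000, -2.5769).
r_{22} = ‖u_2‖ = 4.1278.

r_{22} = 4.1278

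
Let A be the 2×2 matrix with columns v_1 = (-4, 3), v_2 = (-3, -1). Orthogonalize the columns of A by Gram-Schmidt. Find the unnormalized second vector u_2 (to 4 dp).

u_2 = (-1.5600, -2.0800)

v_1 = (-4, 3); ‖v_1‖ = 5.0000, so q_1 = (-0.8000, 0.6000).
q_1·v_2 = (-0.8000)·(-3) + 0.6000·(-1) = 1.8000.
u_2 = v_2 − 1.8000·q_1 = (-1.5600, -2.0800).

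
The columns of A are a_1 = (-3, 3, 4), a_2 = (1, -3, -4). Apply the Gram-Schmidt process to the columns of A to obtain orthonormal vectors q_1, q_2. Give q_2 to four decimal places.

a_1 = (-3, 3, 4); ‖a_1‖ = 5.8310, so q_1 = (-0.5145, 0.5145, 0.6860).
q_1·a_2 = (-0.5145)·1 + 0.5145·(-3) + 0.6860·(-4) = -4.8020.
u_2 = a_2 + 4.8020·q_1 = (-1.4706, -0.5294, -0.7059).
‖u_2‖ = 1.7150, so q_2 = (-0.8575, -0.3087, -0.4116).

q_2 = (-0.8575, -0.3087, -0.4116)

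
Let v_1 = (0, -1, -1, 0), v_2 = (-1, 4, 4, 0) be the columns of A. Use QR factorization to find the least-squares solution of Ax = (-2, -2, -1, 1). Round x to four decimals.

v_1 = (0, -1, -1, 0); ‖v_1‖ = 1.4142, so q_1 = (0.0000, -0.7071, -0.7071, 0.0000).
q_1·v_2 = 0.0000·(-1) + (-0.7071)·4 + (-0.7071)·4 + 0.0000·0 = -5.6569.
u_2 = v_2 + 5.6569·q_1 = (-1.0000, 0.0000, 0.0000, 0.0000).
‖u_2‖ = 1.0000, so q_2 = (-1.0000, 0.0000, 0.0000, 0.0000).
Qᵀb = (2.1213, 2.0000).
Back-substitute: x_2 = 2.0000/1.0000 = 2.0000.
x_1 = (2.1213 + 5.6569·2.0000)/1.4142 = 9.5000.

x = (9.5000, 2.0000)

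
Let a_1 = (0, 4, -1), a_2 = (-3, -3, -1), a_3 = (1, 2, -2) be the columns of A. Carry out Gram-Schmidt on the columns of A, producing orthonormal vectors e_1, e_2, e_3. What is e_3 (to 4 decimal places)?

a_1 = (0, 4, -1); ‖a_1‖ = 4.1231, so e_1 = (0.0000, 0.9701, -0.2425).
e_1·a_2 = 0.0000·(-3) + 0.9701·(-3) + (-0.2425)·(-1) = -2.6679.
u_2 = a_2 + 2.6679·e_1 = (-3.0000, -0.4118, -1.6471).
‖u_2‖ = 3.4471, so e_2 = (-0.8703, -0.1195, -0.4778).
e_1·a_3 = 0.0000·1 + 0.9701·2 + (-0.2425)·(-2) = 2.4254; e_2·a_3 = (-0.8703)·1 + (-0.1195)·2 + (-0.4778)·(-2) = -0.1536.
u_3 = a_3 − 2.4254·e_1 + 0.1536·e_2 = (0.8663, -0.3713, -1.4851).
‖u_3‖ = 1.7590, so e_3 = (0.4925, -0.2111, -0.8443).

e_3 = (0.4925, -0.2111, -0.8443)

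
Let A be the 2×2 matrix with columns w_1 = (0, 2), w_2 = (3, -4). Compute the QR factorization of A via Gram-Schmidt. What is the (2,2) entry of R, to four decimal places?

r_{22} = 3.0000

w_1 = (0, 2); ‖w_1‖ = 2.0000, so e_1 = (0.0000, 1.0000).
e_1·w_2 = 0.0000·3 + 1.0000·(-4) = -4.0000.
u_2 = w_2 + 4.0000·e_1 = (3.0000, 0.0000).
r_{22} = ‖u_2‖ = 3.0000.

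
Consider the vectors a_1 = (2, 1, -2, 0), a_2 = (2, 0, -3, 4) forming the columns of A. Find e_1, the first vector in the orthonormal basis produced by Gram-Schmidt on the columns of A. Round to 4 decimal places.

e_1 = (0.6667, 0.3333, -0.6667, 0.0000)

a_1 = (2, 1, -2, 0); ‖a_1‖ = 3.0000, so e_1 = (0.6667, 0.3333, -0.6667, 0.0000).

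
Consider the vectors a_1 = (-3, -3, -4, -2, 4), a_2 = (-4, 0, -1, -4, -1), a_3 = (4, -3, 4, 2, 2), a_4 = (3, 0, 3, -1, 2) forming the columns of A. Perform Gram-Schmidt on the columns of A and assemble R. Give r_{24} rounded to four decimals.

a_1 = (-3, -3, -4, -2, 4); ‖a_1‖ = 7.3485, so e_1 = (-0.4082, -0.4082, -0.5443, -0.2722, 0.5443).
e_1·a_2 = (-0.4082)·(-4) + (-0.4082)·0 + (-0.5443)·(-1) + (-0.2722)·(-4) + 0.5443·(-1) = 2.7217.
u_2 = a_2 − 2.7217·e_1 = (-2.8889, 1.1111, 0.4815, -3.2593, -2.4815).
‖u_2‖ = 5.1568, so e_2 = (-0.5602, 0.2155, 0.0934, -0.6320, -0.4812).
r_{24} = e_2·a_4 = -1.7309.

r_{24} = -1.7309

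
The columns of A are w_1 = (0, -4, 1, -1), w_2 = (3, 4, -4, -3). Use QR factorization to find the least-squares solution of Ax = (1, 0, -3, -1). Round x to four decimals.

w_1 = (0, -4, 1, -1); ‖w_1‖ = 4.2426, so e_1 = (0.0000, -0.9428, 0.2357, -0.2357).
e_1·w_2 = 0.0000·3 + (-0.9428)·4 + 0.2357·(-4) + (-0.2357)·(-3) = -4.0069.
u_2 = w_2 + 4.0069·e_1 = (3.0000, 0.2222, -3.0556, -3.9444).
‖u_2‖ = 5.8262, so e_2 = (0.5149, 0.0381, -0.5245, -0.6770).
Qᵀb = (-0.4714, 2.7653).
Back-substitute: x_2 = 2.7653/5.8262 = 0.4746.
x_1 = (-0.4714 + 4.0069·0.4746)/4.2426 = 0.3372.

x = (0.3372, 0.4746)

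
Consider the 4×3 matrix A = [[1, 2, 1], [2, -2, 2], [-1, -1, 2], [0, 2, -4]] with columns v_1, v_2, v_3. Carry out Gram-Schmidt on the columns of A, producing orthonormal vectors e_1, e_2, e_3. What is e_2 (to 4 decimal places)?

v_1 = (1, 2, -1, 0); ‖v_1‖ = 2.4495, so e_1 = (0.4082, 0.8165, -0.4082, 0.0000).
e_1·v_2 = 0.4082·2 + 0.8165·(-2) + (-0.4082)·(-1) + 0.0000·2 = -0.4082.
u_2 = v_2 + 0.4082·e_1 = (2.1667, -1.6667, -1.1667, 2.0000).
‖u_2‖ = 3.5824, so e_2 = (0.6048, -0.4652, -0.3257, 0.5583).

e_2 = (0.6048, -0.4652, -0.3257, 0.5583)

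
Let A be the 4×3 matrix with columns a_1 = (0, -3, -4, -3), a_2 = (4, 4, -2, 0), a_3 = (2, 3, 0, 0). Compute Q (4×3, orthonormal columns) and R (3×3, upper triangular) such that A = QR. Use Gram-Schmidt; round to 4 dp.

Q = [[0.0000, 0.6711, -0.1837], [-0.5145, 0.6119, 0.3628], [-0.6860, -0.4145, 0.3582], [-0.5145, -0.0592, -0.8404]], R = [[5.8310, -0.6860, -1.5435], [0.0000, 5.9607, 3.1777], [0.0000, 0.0000, 0.7210]]

a_1 = (0, -3, -4, -3); ‖a_1‖ = 5.8310, so e_1 = (0.0000, -0.5145, -0.6860, -0.5145).
e_1·a_2 = 0.0000·4 + (-0.5145)·4 + (-0.6860)·(-2) + (-0.5145)·0 = -0.6860.
u_2 = a_2 + 0.6860·e_1 = (4.0000, 3.6471, -2.4706, -0.3529).
‖u_2‖ = 5.9607, so e_2 = (0.6711, 0.6119, -0.4145, -0.0592).
e_1·a_3 = 0.0000·2 + (-0.5145)·3 + (-0.6860)·0 + (-0.5145)·0 = -1.5435; e_2·a_3 = 0.6711·2 + 0.6119·3 + (-0.4145)·0 + (-0.0592)·0 = 3.1777.
u_3 = a_3 + 1.5435·e_1 − 3.1777·e_2 = (-0.1325, 0.2616, 0.2583, -0.6060).
‖u_3‖ = 0.7210, so e_3 = (-0.1837, 0.3628, 0.3582, -0.8404).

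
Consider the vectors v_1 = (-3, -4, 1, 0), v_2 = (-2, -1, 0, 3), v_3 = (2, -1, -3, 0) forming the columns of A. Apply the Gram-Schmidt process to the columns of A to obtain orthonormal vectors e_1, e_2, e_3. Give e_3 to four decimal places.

v_1 = (-3, -4, 1, 0); ‖v_1‖ = 5.0990, so e_1 = (-0.5883, -0.7845, 0.1961, 0.0000).
e_1·v_2 = (-0.5883)·(-2) + (-0.7845)·(-1) + 0.1961·0 + 0.0000·3 = 1.9612.
u_2 = v_2 − 1.9612·e_1 = (-0.8462, 0.5385, -0.3846, 3.0000).
‖u_2‖ = 3.1865, so e_2 = (-0.2655, 0.1690, -0.1207, 0.9415).
e_1·v_3 = (-0.5883)·2 + (-0.7845)·(-1) + 0.1961·(-3) + 0.0000·0 = -0.9806; e_2·v_3 = (-0.2655)·2 + 0.1690·(-1) + (-0.1207)·(-3) + 0.9415·0 = -0.3380.
u_3 = v_3 + 0.9806·e_1 + 0.3380·e_2 = (1.3333, -1.7121, -2.8485, 0.3182).
‖u_3‖ = 3.5950, so e_3 = (0.3709, -0.4762, -0.7923, 0.0885).

e_3 = (0.3709, -0.4762, -0.7923, 0.0885)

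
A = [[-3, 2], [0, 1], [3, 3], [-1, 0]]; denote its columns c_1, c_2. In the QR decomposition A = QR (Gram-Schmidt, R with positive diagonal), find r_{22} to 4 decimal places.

c_1 = (-3, 0, 3, -1); ‖c_1‖ = 4.3589, so q_1 = (-0.6882, 0.0000, 0.6882, -0.2294).
q_1·c_2 = (-0.6882)·2 + 0.0000·1 + 0.6882·3 + (-0.2294)·0 = 0.6882.
u_2 = c_2 − 0.6882·q_1 = (2.4737, 1.0000, 2.5263, 0.1579).
r_{22} = ‖u_2‖ = 3.6778.

r_{22} = 3.6778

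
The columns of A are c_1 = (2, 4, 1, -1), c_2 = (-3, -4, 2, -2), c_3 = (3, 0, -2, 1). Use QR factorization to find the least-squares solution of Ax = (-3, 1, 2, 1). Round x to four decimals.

e_1 = c_1/‖c_1‖ = (2, 4, 1, -1)/4.6904 = (0.4264, 0.8528, 0.2132, -0.2132).
r_{12} = e_1·c_2 = -3.8376.
u_2 = c_2 + 3.8376·e_1 = (-1.3636, -0.7273, 2.8182, -2.8182).
‖u_2‖ = 4.2747, so e_2 = (-0.3190, -0.1701, 0.6593, -0.6593).
r_{13} = e_1·c_3 = 0.6396; r_{23} = e_2·c_3 = -2.9348.
u_3 = c_3 − 0.6396·e_1 + 2.9348·e_2 = (1.7910, -1.0448, -0.2015, -0.7985).
‖u_3‖ = 2.2311, so e_3 = (0.8028, -0.4683, -0.0903, -0.3579).
Qᵀb = (-0.2132, 1.4462, -3.4152).
Back-substitute: x_3 = -3.4152/2.2311 = -1.5307.
x_2 = (1.4462 + 2.9348·(-1.5307))/4.2747 = -0.7126.
x_1 = (-0.2132 + 3.8376·(-0.7126) − 0.6396·(-1.5307))/4.6904 = -0.4198.

x = (-0.4198, -0.7126, -1.5307)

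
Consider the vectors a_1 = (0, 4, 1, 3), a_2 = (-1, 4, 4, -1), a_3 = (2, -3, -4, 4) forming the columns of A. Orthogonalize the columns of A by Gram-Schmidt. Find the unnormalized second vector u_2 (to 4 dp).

u_2 = (-1.0000, 1.3846, 3.3462, -2.9615)

q_1 = a_1/‖a_1‖ = (0, 4, 1, 3)/5.0990 = (0.0000, 0.7845, 0.1961, 0.5883).
r_{12} = q_1·a_2 = 3.3340.
u_2 = a_2 − 3.3340·q_1 = (-1.0000, 1.3846, 3.3462, -2.9615).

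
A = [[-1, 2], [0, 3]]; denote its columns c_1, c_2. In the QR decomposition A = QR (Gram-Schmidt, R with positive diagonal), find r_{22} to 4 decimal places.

c_1 = (-1, 0); ‖c_1‖ = 1.0000, so q_1 = (-1.0000, 0.0000).
q_1·c_2 = (-1.0000)·2 + 0.0000·3 = -2.0000.
u_2 = c_2 + 2.0000·q_1 = (0.0000, 3.0000).
r_{22} = ‖u_2‖ = 3.0000.

r_{22} = 3.0000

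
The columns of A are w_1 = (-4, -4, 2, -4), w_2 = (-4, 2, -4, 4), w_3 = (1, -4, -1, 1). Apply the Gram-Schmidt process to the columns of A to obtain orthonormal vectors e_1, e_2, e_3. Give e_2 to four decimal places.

e_1 = w_1/‖w_1‖ = (-4, -4, 2, -4)/7.2111 = (-0.5547, -0.5547, 0.2774, -0.5547).
r_{12} = e_1·w_2 = -2.2188.
u_2 = w_2 + 2.2188·e_1 = (-5.2308, 0.7692, -3.3846, 2.7692).
‖u_2‖ = 6.8613, so e_2 = (-0.7624, 0.1121, -0.4933, 0.4036).

e_2 = (-0.7624, 0.1121, -0.4933, 0.4036)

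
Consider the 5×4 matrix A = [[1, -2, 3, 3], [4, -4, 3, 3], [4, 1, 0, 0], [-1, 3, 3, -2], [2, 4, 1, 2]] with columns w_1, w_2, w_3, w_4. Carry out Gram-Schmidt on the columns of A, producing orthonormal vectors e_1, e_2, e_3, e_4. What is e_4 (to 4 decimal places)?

w_1 = (1, 4, 4, -1, 2); ‖w_1‖ = 6.1644, so e_1 = (0.1622, 0.6489, 0.6489, -0.1622, 0.3244).
e_1·w_2 = 0.1622·(-2) + 0.6489·(-4) + 0.6489·1 + (-0.1622)·3 + 0.3244·4 = -1.4600.
u_2 = w_2 + 1.4600·e_1 = (-1.7632, -3.0526, 1.9474, 2.7632, 4.4737).
‖u_2‖ = 6.6233, so e_2 = (-0.2662, -0.4609, 0.2940, 0.4172, 0.6754).
e_1·w_3 = 0.1622·3 + 0.6489·3 + 0.6489·0 + (-0.1622)·3 + 0.3244·1 = 2.2711; e_2·w_3 = (-0.2662)·3 + (-0.4609)·3 + 0.2940·0 + 0.4172·3 + 0.6754·1 = -0.2543.
u_3 = w_3 − 2.2711·e_1 + 0.2543·e_2 = (2.5639, 1.4091, -1.3989, 3.4745, 0.4349).
‖u_3‖ = 4.7726, so e_3 = (0.5372, 0.2953, -0.2931, 0.7280, 0.0911).
e_1·w_4 = 0.1622·3 + 0.6489·3 + 0.6489·0 + (-0.1622)·(-2) + 0.3244·2 = 3.4066; e_2·w_4 = (-0.2662)·3 + (-0.4609)·3 + 0.2940·0 + 0.4172·(-2) + 0.6754·2 = -1.6648; e_3·w_4 = 0.5372·3 + 0.2953·3 + (-0.2931)·0 + 0.7280·(-2) + 0.0911·2 = 1.2236.
u_4 = w_4 − 3.4066·e_1 + 1.6648·e_2 − 1.2236·e_3 = (1.3469, -0.3391, -1.3624, -1.6437, 1.9077).
‖u_4‖ = 3.1821, so e_4 = (0.4233, -0.1066, -0.4281, -0.5165, 0.5995).

e_4 = (0.4233, -0.1066, -0.4281, -0.5165, 0.5995)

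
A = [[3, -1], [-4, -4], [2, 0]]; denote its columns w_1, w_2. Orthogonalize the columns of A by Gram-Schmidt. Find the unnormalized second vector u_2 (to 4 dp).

u_2 = (-2.3448, -2.2069, -0.8966)

w_1 = (3, -4, 2); ‖w_1‖ = 5.3852, so q_1 = (0.5571, -0.7428, 0.3714).
q_1·w_2 = 0.5571·(-1) + (-0.7428)·(-4) + 0.3714·0 = 2.4140.
u_2 = w_2 − 2.4140·q_1 = (-2.3448, -2.2069, -0.8966).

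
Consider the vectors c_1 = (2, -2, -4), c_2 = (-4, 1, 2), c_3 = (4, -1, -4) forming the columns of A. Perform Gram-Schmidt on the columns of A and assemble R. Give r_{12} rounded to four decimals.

r_{12} = -3.6742

e_1 = c_1/‖c_1‖ = (2, -2, -4)/4.8990 = (0.4082, -0.4082, -0.8165).
r_{12} = e_1·c_2 = -3.6742.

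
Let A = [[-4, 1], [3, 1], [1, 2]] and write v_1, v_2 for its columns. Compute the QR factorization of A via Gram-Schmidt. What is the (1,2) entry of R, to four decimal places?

e_1 = v_1/‖v_1‖ = (-4, 3, 1)/5.0990 = (-0.7845, 0.5883, 0.1961).
r_{12} = e_1·v_2 = 0.1961.

r_{12} = 0.1961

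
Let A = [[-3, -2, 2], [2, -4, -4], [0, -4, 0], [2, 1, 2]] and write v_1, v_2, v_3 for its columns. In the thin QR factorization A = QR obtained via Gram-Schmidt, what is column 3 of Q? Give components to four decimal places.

q_3 = (0.2771, -0.3659, 0.4227, 0.7815)

v_1 = (-3, 2, 0, 2); ‖v_1‖ = 4.1231, so q_1 = (-0.7276, 0.4851, 0.0000, 0.4851).
q_1·v_2 = (-0.7276)·(-2) + 0.4851·(-4) + 0.0000·(-4) + 0.4851·1 = 0.0000.
u_2 = v_2 + 0.0000·q_1 = (-2.0000, -4.0000, -4.0000, 1.0000).
‖u_2‖ = 6.0828, so q_2 = (-0.3288, -0.6576, -0.6576, 0.1644).
q_1·v_3 = (-0.7276)·2 + 0.4851·(-4) + 0.0000·0 + 0.4851·2 = -2.4254; q_2·v_3 = (-0.3288)·2 + (-0.6576)·(-4) + (-0.6576)·0 + 0.1644·2 = 2.3016.
u_3 = v_3 + 2.4254·q_1 − 2.3016·q_2 = (0.9921, -1.3100, 1.5135, 2.7981).
‖u_3‖ = 3.5806, so q_3 = (0.2771, -0.3659, 0.4227, 0.7815).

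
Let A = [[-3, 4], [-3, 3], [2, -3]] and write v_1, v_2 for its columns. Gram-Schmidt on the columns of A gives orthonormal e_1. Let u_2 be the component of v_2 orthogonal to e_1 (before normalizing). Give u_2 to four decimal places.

v_1 = (-3, -3, 2); ‖v_1‖ = 4.6904, so e_1 = (-0.6396, -0.6396, 0.4264).
e_1·v_2 = (-0.6396)·4 + (-0.6396)·3 + 0.4264·(-3) = -5.7564.
u_2 = v_2 + 5.7564·e_1 = (0.3182, -0.6818, -0.5455).

u_2 = (0.3182, -0.6818, -0.5455)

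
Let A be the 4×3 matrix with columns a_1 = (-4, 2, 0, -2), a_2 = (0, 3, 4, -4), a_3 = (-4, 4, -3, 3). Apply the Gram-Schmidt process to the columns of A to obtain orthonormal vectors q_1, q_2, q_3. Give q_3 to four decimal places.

q_1 = a_1/‖a_1‖ = (-4, 2, 0, -2)/4.8990 = (-0.8165, 0.4082, 0.0000, -0.4082).
r_{12} = q_1·a_2 = 2.8577.
u_2 = a_2 − 2.8577·q_1 = (2.3333, 1.8333, 4.0000, -2.8333).
‖u_2‖ = 5.7300, so q_2 = (0.4072, 0.3200, 0.6981, -0.4945).
r_{13} = q_1·a_3 = 3.6742; r_{23} = q_2·a_3 = -3.9267.
u_3 = a_3 − 3.6742·q_1 + 3.9267·q_2 = (0.5990, 3.7563, -0.2589, 2.5584).
‖u_3‖ = 4.5914, so q_3 = (0.1305, 0.8181, -0.0564, 0.5572).

q_3 = (0.1305, 0.8181, -0.0564, 0.5572)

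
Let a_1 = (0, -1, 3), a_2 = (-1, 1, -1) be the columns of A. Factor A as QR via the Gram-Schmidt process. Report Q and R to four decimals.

a_1 = (0, -1, 3); ‖a_1‖ = 3.1623, so q_1 = (0.0000, -0.3162, 0.9487).
q_1·a_2 = 0.0000·(-1) + (-0.3162)·1 + 0.9487·(-1) = -1.2649.
u_2 = a_2 + 1.2649·q_1 = (-1.0000, 0.6000, 0.2000).
‖u_2‖ = 1.1832, so q_2 = (-0.8452, 0.5071, 0.1690).

Q = [[0.0000, -0.8452], [-0.3162, 0.5071], [0.9487, 0.1690]], R = [[3.1623, -1.2649], [0.0000, 1.1832]]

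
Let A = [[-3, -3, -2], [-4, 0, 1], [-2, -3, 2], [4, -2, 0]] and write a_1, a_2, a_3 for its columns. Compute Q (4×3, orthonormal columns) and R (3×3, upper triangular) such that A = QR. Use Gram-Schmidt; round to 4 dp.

a_1 = (-3, -4, -2, 4); ‖a_1‖ = 6.7082, so q_1 = (-0.4472, -0.5963, -0.2981, 0.5963).
q_1·a_2 = (-0.4472)·(-3) + (-0.5963)·0 + (-0.2981)·(-3) + 0.5963·(-2) = 1.0435.
u_2 = a_2 − 1.0435·q_1 = (-2.5333, 0.6222, -2.6889, -2.6222).
‖u_2‖ = 4.5729, so q_2 = (-0.5540, 0.1361, -0.5880, -0.5734).
q_1·a_3 = (-0.4472)·(-2) + (-0.5963)·1 + (-0.2981)·2 + 0.5963·0 = -0.2981; q_2·a_3 = (-0.5540)·(-2) + 0.1361·1 + (-0.5880)·2 + (-0.5734)·0 = 0.0680.
u_3 = a_3 + 0.2981·q_1 − 0.0680·q_2 = (-2.0956, 0.8130, 1.9511, 0.2168).
‖u_3‖ = 2.9844, so q_3 = (-0.7022, 0.2724, 0.6538, 0.0726).

Q = [[-0.4472, -0.5540, -0.7022], [-0.5963, 0.1361, 0.2724], [-0.2981, -0.5880, 0.6538], [0.5963, -0.5734, 0.0726]], R = [[6.7082, 1.0435, -0.2981], [0.0000, 4.5729, 0.0680], [0.0000, 0.0000, 2.9844]]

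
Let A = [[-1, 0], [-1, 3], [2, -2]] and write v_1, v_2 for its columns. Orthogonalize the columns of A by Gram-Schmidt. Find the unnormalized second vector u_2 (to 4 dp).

u_2 = (-1.1667, 1.8333, 0.3333)

v_1 = (-1, -1, 2); ‖v_1‖ = 2.4495, so e_1 = (-0.4082, -0.4082, 0.8165).
e_1·v_2 = (-0.4082)·0 + (-0.4082)·3 + 0.8165·(-2) = -2.8577.
u_2 = v_2 + 2.8577·e_1 = (-1.1667, 1.8333, 0.3333).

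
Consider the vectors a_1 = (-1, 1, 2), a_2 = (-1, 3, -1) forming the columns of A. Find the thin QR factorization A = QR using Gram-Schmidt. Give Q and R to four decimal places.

Q = [[-0.4082, -0.2074], [0.4082, 0.8296], [0.8165, -0.5185]], R = [[2.4495, 0.8165], [0.0000, 3.2146]]

a_1 = (-1, 1, 2); ‖a_1‖ = 2.4495, so q_1 = (-0.4082, 0.4082, 0.8165).
q_1·a_2 = (-0.4082)·(-1) + 0.4082·3 + 0.8165·(-1) = 0.8165.
u_2 = a_2 − 0.8165·q_1 = (-0.6667, 2.6667, -1.6667).
‖u_2‖ = 3.2146, so q_2 = (-0.2074, 0.8296, -0.5185).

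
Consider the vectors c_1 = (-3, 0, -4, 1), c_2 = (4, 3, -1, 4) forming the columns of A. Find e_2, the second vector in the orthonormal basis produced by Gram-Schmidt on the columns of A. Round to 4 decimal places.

c_1 = (-3, 0, -4, 1); ‖c_1‖ = 5.0990, so e_1 = (-0.5883, 0.0000, -0.7845, 0.1961).
e_1·c_2 = (-0.5883)·4 + 0.0000·3 + (-0.7845)·(-1) + 0.1961·4 = -0.7845.
u_2 = c_2 + 0.7845·e_1 = (3.5385, 3.0000, -1.6154, 4.1538).
‖u_2‖ = 6.4331, so e_2 = (0.5500, 0.4663, -0.2511, 0.6457).

e_2 = (0.5500, 0.4663, -0.2511, 0.6457)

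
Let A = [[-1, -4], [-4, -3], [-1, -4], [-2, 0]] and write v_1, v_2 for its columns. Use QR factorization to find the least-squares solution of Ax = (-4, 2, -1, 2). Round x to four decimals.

e_1 = v_1/‖v_1‖ = (-1, -4, -1, -2)/4.6904 = (-0.2132, -0.8528, -0.2132, -0.4264).
r_{12} = e_1·v_2 = 4.2640.
u_2 = v_2 − 4.2640·e_1 = (-3.0909, 0.6364, -3.0909, 1.8182).
‖u_2‖ = 4.7768, so e_2 = (-0.6471, 0.1332, -0.6471, 0.3806).
Qᵀb = (-1.4924, 4.2630).
Back-substitute: x_2 = 4.2630/4.7768 = 0.8924.
x_1 = (-1.4924 − 4.2640·0.8924)/4.6904 = -1.1295.

x = (-1.1295, 0.8924)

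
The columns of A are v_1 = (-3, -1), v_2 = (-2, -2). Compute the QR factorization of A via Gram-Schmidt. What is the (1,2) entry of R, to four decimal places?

q_1 = v_1/‖v_1‖ = (-3, -1)/3.1623 = (-0.9487, -0.3162).
r_{12} = q_1·v_2 = 2.5298.

r_{12} = 2.5298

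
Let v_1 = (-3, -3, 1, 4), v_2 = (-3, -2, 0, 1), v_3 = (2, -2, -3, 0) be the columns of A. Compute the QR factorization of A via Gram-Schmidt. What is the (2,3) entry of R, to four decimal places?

r_{23} = -0.1935

v_1 = (-3, -3, 1, 4); ‖v_1‖ = 5.9161, so q_1 = (-0.5071, -0.5071, 0.1690, 0.6761).
q_1·v_2 = (-0.5071)·(-3) + (-0.5071)·(-2) + 0.1690·0 + 0.6761·1 = 3.2116.
u_2 = v_2 − 3.2116·q_1 = (-1.3714, -0.3714, -0.5429, -1.1714).
‖u_2‖ = 1.9198, so q_2 = (-0.7144, -0.1935, -0.2828, -0.6102).
r_{23} = q_2·v_3 = -0.1935.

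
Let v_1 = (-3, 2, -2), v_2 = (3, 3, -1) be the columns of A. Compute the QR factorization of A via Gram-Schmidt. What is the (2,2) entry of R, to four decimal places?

v_1 = (-3, 2, -2); ‖v_1‖ = 4.1231, so e_1 = (-0.7276, 0.4851, -0.4851).
e_1·v_2 = (-0.7276)·3 + 0.4851·3 + (-0.4851)·(-1) = -0.2425.
u_2 = v_2 + 0.2425·e_1 = (2.8235, 3.1176, -1.1176).
r_{22} = ‖u_2‖ = 4.3521.

r_{22} = 4.3521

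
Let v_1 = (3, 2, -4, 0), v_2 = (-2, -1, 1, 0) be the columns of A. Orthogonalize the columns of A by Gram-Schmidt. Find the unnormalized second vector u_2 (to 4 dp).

u_2 = (-0.7586, -0.1724, -0.6552, 0.0000)

v_1 = (3, 2, -4, 0); ‖v_1‖ = 5.3852, so q_1 = (0.5571, 0.3714, -0.7428, 0.0000).
q_1·v_2 = 0.5571·(-2) + 0.3714·(-1) + (-0.7428)·1 + 0.0000·0 = -2.2283.
u_2 = v_2 + 2.2283·q_1 = (-0.7586, -0.1724, -0.6552, 0.0000).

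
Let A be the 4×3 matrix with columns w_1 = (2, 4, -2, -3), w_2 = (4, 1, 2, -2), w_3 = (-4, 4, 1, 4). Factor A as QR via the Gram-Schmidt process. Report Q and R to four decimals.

q_1 = w_1/‖w_1‖ = (2, 4, -2, -3)/5.7446 = (0.3482, 0.6963, -0.3482, -0.5222).
r_{12} = q_1·w_2 = 2.4371.
u_2 = w_2 − 2.4371·q_1 = (3.1515, -0.6970, 2.8485, -0.7273).
‖u_2‖ = 4.3658, so q_2 = (0.7219, -0.1596, 0.6524, -0.1666).
r_{13} = q_1·w_3 = -1.0445; r_{23} = q_2·w_3 = -3.5399.
u_3 = w_3 + 1.0445·q_1 + 3.5399·q_2 = (-1.0811, 4.1622, 2.9459, 2.8649).
‖u_3‖ = 5.9480, so q_3 = (-0.1818, 0.6998, 0.4953, 0.4817).

Q = [[0.3482, 0.7219, -0.1818], [0.6963, -0.1596, 0.6998], [-0.3482, 0.6524, 0.4953], [-0.5222, -0.1666, 0.4817]], R = [[5.7446, 2.4371, -1.0445], [0.0000, 4.3658, -3.5399], [0.0000, 0.0000, 5.9480]]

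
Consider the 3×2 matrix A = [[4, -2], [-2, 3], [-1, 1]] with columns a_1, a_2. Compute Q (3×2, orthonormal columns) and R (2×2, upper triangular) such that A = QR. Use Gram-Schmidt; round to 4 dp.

Q = [[0.8729, 0.4729], [-0.4364, 0.8669], [-0.2182, 0.1576]], R = [[4.5826, -3.2733], [0.0000, 1.8127]]

a_1 = (4, -2, -1); ‖a_1‖ = 4.5826, so q_1 = (0.8729, -0.4364, -0.2182).
q_1·a_2 = 0.8729·(-2) + (-0.4364)·3 + (-0.2182)·1 = -3.2733.
u_2 = a_2 + 3.2733·q_1 = (0.8571, 1.5714, 0.2857).
‖u_2‖ = 1.8127, so q_2 = (0.4729, 0.8669, 0.1576).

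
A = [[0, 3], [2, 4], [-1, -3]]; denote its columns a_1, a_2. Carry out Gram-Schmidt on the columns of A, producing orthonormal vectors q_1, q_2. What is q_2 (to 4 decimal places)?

q_2 = (0.9583, -0.1278, -0.2556)

a_1 = (0, 2, -1); ‖a_1‖ = 2.2361, so q_1 = (0.0000, 0.8944, -0.4472).
q_1·a_2 = 0.0000·3 + 0.8944·4 + (-0.4472)·(-3) = 4.9193.
u_2 = a_2 − 4.9193·q_1 = (3.0000, -0.4000, -0.8000).
‖u_2‖ = 3.1305, so q_2 = (0.9583, -0.1278, -0.2556).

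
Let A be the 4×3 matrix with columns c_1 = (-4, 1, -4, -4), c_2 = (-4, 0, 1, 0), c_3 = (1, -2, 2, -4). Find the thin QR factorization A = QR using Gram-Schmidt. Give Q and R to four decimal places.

Q = [[-0.5714, -0.8055, 0.1270], [0.1429, -0.0653, -0.4213], [-0.5714, 0.5279, 0.5081], [-0.5714, 0.2612, -0.7404]], R = [[7.0000, 1.7143, 0.2857], [0.0000, 3.7498, -0.6640], [0.0000, 0.0000, 4.9475]]

c_1 = (-4, 1, -4, -4); ‖c_1‖ = 7.0000, so e_1 = (-0.5714, 0.1429, -0.5714, -0.5714).
e_1·c_2 = (-0.5714)·(-4) + 0.1429·0 + (-0.5714)·1 + (-0.5714)·0 = 1.7143.
u_2 = c_2 − 1.7143·e_1 = (-3.0204, -0.2449, 1.9796, 0.9796).
‖u_2‖ = 3.7498, so e_2 = (-0.8055, -0.0653, 0.5279, 0.2612).
e_1·c_3 = (-0.5714)·1 + 0.1429·(-2) + (-0.5714)·2 + (-0.5714)·(-4) = 0.2857; e_2·c_3 = (-0.8055)·1 + (-0.0653)·(-2) + 0.5279·2 + 0.2612·(-4) = -0.6640.
u_3 = c_3 − 0.2857·e_1 + 0.6640·e_2 = (0.6284, -2.0842, 2.5138, -3.6633).
‖u_3‖ = 4.9475, so e_3 = (0.1270, -0.4213, 0.5081, -0.7404).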